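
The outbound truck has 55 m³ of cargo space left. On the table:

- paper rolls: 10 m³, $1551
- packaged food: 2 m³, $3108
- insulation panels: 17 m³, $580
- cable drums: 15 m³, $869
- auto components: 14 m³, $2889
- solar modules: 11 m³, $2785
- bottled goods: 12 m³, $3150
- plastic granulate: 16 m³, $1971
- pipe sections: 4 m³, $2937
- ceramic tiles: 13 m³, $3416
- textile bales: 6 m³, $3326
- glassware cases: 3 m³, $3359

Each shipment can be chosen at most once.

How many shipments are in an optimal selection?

7

Optimal total is 22185.
One optimal bundle: packaged food + auto components + bottled goods + pipe sections + ceramic tiles + textile bales + glassware cases (54 m³).
Any selection reaching 22185 contains exactly 7 shipments.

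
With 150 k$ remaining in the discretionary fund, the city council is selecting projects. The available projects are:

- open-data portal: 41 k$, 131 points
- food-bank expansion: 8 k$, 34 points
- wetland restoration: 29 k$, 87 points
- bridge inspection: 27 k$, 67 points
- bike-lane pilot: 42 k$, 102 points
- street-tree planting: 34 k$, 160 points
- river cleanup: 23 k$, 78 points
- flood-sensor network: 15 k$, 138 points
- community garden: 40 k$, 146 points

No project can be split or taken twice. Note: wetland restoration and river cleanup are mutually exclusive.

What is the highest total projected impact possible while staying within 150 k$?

Ranking by ratio (projected impact/k$): flood-sensor network 9.20, street-tree planting 4.71, food-bank expansion 4.25.
Food-bank expansion + bridge inspection + street-tree planting + river cleanup + flood-sensor network + community garden uses 147 of the 150 k$ and totals 623.
That's the maximum — no feasible swap from here does better than 623.

623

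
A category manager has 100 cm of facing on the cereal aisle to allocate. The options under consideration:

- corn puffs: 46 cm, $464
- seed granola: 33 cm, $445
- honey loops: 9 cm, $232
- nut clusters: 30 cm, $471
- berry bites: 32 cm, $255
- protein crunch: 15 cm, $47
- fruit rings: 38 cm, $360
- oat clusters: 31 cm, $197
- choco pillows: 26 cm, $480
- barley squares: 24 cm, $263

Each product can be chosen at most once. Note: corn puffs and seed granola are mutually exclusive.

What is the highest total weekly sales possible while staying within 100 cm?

1628

By weekly sales per cm: honey loops 25.78, choco pillows 18.46, nut clusters 15.70 lead.
Best packing: seed granola + honey loops + nut clusters + choco pillows — 98 cm, 1628 total.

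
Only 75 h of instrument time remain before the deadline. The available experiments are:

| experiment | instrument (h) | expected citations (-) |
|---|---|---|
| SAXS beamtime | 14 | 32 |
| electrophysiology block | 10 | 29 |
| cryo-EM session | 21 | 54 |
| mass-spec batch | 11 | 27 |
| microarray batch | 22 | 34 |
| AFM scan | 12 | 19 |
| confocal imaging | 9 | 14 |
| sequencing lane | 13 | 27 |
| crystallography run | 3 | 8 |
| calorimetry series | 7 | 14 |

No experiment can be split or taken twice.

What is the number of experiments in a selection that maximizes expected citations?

7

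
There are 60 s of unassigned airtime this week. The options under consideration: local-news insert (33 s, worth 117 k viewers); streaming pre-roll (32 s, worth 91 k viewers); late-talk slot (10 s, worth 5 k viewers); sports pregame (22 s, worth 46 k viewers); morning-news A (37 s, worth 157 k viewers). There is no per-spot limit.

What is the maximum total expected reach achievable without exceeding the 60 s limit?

203

Density check — morning-news A 4.24, local-news insert 3.55, streaming pre-roll 2.84 are the best per s.
Sports pregame + morning-news A uses 59 of the 60 s and totals 203.
That's the maximum — no swap from here does better than 203.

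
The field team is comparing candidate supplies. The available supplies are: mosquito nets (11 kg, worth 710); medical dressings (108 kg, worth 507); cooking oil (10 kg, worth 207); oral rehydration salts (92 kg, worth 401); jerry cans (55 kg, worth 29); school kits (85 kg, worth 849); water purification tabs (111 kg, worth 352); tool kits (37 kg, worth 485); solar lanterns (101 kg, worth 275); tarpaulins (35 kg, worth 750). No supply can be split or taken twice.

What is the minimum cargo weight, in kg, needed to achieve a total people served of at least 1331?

46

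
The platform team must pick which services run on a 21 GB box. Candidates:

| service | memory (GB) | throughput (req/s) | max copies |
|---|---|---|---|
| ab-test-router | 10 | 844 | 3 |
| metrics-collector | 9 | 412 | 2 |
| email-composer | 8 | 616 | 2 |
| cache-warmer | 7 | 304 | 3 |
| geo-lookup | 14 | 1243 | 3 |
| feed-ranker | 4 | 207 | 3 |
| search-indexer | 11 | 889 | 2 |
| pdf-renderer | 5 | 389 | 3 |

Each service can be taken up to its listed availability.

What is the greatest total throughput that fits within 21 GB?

1733

The ratio heuristic lands on geo-lookup + pdf-renderer (1632) but leaves 2 GB idle.
The 19 GB tied up in geo-lookup and pdf-renderer is better spent on ab-test-router + search-indexer — total rises to 1733 (21 GB).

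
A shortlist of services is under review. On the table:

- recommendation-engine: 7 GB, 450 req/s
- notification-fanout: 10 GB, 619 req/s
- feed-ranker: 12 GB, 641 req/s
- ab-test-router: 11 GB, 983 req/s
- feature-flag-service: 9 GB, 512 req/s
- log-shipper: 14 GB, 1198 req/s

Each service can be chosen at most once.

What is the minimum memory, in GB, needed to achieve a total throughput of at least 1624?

21

Minimise GB subject to total throughput ≥ 1624.
recommendation-engine + log-shipper: 1648 throughput at 21 GB.
Below 21 GB the best achievable stays under 1624.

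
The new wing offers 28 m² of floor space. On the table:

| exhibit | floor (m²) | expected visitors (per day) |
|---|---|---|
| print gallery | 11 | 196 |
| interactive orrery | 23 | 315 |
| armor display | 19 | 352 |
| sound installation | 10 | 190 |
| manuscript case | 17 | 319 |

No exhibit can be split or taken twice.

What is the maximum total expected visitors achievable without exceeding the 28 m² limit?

A density-first pass picks sound installation + manuscript case — 509 at 27 m².
Replace sound installation with print gallery: the trade gains 6 net, giving 515 at 28 m².
Nothing else within 28 m² beats 515.

515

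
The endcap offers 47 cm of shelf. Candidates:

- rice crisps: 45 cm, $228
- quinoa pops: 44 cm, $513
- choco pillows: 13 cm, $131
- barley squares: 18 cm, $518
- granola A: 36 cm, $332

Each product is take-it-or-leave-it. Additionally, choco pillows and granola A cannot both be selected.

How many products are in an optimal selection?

2

Optimal total is 649.
For example choco pillows + barley squares achieves it, using 31 cm.
Every optimal selection uses 2 products.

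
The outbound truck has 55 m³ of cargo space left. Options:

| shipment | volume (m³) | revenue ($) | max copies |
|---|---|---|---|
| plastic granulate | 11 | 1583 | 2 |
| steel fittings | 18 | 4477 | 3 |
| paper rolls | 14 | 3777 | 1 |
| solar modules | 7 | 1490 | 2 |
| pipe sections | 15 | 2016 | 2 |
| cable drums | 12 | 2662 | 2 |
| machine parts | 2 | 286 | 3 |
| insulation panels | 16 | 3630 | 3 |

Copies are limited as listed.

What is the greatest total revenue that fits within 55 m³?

13431

Density check — paper rolls 269.79, steel fittings 248.72, insulation panels 226.88 are the best per m³.
Greedy by ratio would take 2×steel fittings + paper rolls + 2×machine parts: 54 m³ used, total 13303.
The 18 m³ tied up in paper rolls and 2×machine parts is better spent on steel fittings — total rises to 13431 (54 m³).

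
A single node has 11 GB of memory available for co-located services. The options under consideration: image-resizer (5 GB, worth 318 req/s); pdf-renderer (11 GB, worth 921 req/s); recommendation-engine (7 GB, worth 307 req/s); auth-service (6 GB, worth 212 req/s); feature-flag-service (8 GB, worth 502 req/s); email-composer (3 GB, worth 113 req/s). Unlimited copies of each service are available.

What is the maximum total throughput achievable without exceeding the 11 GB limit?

921

Best packing: pdf-renderer — 11 GB, 921 total.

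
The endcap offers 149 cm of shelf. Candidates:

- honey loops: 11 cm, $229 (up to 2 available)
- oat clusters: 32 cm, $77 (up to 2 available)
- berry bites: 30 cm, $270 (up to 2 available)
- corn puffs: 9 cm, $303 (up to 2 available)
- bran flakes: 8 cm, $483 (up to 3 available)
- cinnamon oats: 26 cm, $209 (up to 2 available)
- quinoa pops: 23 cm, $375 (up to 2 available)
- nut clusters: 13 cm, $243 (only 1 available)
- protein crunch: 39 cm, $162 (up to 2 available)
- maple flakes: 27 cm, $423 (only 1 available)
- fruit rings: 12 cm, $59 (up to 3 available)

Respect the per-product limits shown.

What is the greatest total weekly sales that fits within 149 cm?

Greedy by ratio would take 2×honey loops + 2×corn puffs + 3×bran flakes + cinnamon oats + 2×quinoa pops + nut clusters: 149 cm used, total 3715.
Replace cinnamon oats and nut clusters with maple flakes + fruit rings: the trade gains 30 net, giving 3745 at 149 cm.
No other feasible combination exceeds 3745.

3745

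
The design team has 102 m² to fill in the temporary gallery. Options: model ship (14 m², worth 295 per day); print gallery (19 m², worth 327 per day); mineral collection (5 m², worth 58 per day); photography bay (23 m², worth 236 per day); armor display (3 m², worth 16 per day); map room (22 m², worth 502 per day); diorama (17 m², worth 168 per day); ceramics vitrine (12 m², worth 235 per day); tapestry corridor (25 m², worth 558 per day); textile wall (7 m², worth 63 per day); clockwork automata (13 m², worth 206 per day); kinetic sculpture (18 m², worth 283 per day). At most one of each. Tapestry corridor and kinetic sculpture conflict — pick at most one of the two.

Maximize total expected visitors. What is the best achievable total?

The ratio heuristic lands on model ship + print gallery + mineral collection + armor display + map room + ceramics vitrine + tapestry corridor (1991) but leaves 2 m² idle.
The 5 m² tied up in mineral collection is better spent on textile wall — total rises to 1996 (102 m²).

1996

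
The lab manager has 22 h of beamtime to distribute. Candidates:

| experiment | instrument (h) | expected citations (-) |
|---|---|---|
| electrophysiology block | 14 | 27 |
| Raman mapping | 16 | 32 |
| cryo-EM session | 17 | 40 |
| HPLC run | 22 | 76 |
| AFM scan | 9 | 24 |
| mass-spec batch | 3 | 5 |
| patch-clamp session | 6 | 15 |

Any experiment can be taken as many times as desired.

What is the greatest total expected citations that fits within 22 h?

Density check — HPLC run 3.45, AFM scan 2.67, patch-clamp session 2.50 are the best per h.
Best packing: HPLC run — 22 h, 76 total.
No other feasible combination exceeds 76.

76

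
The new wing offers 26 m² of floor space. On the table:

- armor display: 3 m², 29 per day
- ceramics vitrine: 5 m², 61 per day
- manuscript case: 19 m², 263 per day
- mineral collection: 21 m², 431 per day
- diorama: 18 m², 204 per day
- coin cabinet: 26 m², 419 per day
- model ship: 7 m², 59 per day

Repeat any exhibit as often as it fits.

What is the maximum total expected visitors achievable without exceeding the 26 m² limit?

Ranking by ratio (expected visitors/m²): mineral collection 20.52, coin cabinet 16.12, manuscript case 13.84, ceramics vitrine 12.20.
The ratio ordering already packs tightly: ceramics vitrine + mineral collection, 26 m², 492.

492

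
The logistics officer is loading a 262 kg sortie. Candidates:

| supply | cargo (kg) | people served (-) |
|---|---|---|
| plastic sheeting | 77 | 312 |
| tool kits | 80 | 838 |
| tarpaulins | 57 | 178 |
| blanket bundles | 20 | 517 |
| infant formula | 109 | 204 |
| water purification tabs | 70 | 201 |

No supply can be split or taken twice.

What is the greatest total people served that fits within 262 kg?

1868

Filling by ratio: plastic sheeting + tool kits + tarpaulins + blanket bundles for 1845, with 28 kg left unused.
Dropping tarpaulins frees 57 kg; slotting in water purification tabs (70 kg) lifts the total to 1868 at 247 kg.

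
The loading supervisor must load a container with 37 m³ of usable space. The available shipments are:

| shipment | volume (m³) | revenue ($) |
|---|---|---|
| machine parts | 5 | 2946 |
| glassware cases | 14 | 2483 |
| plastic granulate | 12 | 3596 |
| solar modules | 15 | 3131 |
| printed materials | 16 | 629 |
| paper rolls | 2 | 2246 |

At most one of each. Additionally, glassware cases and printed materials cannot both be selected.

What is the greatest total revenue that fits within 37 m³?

By revenue per m³: paper rolls 1123.00, machine parts 589.20, plastic granulate 299.67 lead.
Taking machine parts + plastic granulate + solar modules + paper rolls: 34 m³ used, 11919 in revenue.
Next best is machine parts + glassware cases + plastic granulate + paper rolls at 11271 (33 m³) — short by 648.

11919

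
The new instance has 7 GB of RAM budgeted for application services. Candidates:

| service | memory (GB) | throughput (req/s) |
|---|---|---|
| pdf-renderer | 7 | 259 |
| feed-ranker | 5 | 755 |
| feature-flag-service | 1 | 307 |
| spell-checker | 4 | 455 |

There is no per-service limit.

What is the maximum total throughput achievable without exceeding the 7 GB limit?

2149

By throughput per GB: feature-flag-service 307.00, feed-ranker 151.00, spell-checker 113.75, pdf-renderer 37.00 lead.
Taking 7×feature-flag-service: 7 GB used, 2149 in throughput.
Nothing else within 7 GB beats 2149.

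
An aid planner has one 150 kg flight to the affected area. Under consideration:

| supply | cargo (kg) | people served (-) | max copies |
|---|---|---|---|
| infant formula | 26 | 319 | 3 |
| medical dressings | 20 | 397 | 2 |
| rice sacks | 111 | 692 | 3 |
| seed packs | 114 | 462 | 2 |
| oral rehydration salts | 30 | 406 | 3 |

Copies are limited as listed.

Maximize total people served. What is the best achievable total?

2157

Ranking by ratio (people served/kg): medical dressings 19.85, oral rehydration salts 13.53, infant formula 12.27, rice sacks 6.23.
A density-first pass picks 2×medical dressings + 3×oral rehydration salts — 2012 at 130 kg.
Dropping 2×oral rehydration salts frees 60 kg; slotting in 3×infant formula (78 kg) lifts the total to 2157 at 148 kg.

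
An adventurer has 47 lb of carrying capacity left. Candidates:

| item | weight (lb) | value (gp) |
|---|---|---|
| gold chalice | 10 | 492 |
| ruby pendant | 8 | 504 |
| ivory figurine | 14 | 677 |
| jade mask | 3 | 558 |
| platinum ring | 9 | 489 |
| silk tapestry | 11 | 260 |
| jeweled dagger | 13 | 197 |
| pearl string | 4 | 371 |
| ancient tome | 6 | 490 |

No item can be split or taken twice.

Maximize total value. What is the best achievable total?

3092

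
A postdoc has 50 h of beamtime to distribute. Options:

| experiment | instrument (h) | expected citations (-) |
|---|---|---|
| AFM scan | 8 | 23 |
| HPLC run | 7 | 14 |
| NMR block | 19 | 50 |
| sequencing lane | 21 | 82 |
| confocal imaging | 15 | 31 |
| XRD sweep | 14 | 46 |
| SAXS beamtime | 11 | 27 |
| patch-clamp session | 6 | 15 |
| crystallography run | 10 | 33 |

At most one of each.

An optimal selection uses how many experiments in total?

4

Optimal total is 166.
AFM scan + sequencing lane + XRD sweep + patch-clamp session hits 166 at 49 h.
Every optimal selection uses 4 experiments.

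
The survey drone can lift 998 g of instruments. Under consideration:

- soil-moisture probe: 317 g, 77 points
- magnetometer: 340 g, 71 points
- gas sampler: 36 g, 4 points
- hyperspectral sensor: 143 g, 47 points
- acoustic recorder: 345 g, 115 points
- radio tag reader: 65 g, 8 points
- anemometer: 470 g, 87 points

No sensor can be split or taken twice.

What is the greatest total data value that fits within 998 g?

253

A density-first pass picks soil-moisture probe + gas sampler + hyperspectral sensor + acoustic recorder + radio tag reader — 251 at 906 g.
Replace soil-moisture probe and radio tag reader with anemometer: the trade gains 2 net, giving 253 at 994 g.
Next best is soil-moisture probe + gas sampler + hyperspectral sensor + acoustic recorder + radio tag reader at 251 (906 g) — short by 2.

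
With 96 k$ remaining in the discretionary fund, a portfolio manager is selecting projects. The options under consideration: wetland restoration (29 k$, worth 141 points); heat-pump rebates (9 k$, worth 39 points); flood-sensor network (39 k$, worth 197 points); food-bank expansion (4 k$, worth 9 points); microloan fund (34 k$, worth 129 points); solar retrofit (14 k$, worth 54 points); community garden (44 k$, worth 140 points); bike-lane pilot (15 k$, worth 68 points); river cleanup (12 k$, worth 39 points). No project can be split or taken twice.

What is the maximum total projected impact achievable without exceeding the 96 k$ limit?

454

Wetland restoration + heat-pump rebates + flood-sensor network + food-bank expansion + bike-lane pilot uses 96 of the 96 k$ and totals 454.
The closest alternative, wetland restoration + heat-pump rebates + flood-sensor network + bike-lane pilot, reaches only 445.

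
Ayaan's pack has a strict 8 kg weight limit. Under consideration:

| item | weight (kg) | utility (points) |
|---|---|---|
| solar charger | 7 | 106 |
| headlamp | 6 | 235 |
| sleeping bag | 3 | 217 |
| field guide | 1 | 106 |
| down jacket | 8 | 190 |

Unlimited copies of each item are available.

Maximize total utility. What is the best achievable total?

848

The ratio ordering already packs tightly: 8×field guide, 8 kg, 848.
Every other selection either busts 8 kg or fails to beat 848.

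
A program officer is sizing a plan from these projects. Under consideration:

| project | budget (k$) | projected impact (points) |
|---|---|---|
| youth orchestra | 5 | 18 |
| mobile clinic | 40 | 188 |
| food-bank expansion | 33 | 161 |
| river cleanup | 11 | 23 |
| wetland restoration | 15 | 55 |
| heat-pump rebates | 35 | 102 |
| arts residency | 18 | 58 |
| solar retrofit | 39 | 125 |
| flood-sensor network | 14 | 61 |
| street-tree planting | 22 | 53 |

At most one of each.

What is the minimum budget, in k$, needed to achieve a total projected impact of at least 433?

98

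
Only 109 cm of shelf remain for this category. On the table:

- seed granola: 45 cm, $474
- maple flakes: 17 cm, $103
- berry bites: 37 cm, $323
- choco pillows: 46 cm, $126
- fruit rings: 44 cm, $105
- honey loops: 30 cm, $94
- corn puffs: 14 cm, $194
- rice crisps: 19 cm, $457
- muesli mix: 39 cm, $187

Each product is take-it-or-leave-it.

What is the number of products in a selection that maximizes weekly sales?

The maximum weekly sales within 109 cm is 1254.
seed granola + berry bites + rice crisps hits 1254 at 101 cm.
All optima have 3 products.

3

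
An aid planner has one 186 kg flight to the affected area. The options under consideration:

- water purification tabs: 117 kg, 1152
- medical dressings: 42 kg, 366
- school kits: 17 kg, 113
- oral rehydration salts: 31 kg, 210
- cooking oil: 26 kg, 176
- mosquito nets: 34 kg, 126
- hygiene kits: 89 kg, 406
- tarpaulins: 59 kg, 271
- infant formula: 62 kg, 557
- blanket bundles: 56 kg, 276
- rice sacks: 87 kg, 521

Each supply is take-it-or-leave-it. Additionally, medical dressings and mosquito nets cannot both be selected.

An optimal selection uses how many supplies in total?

2

Optimal total is 1709.
One optimal bundle: water purification tabs + infant formula (179 kg).
Any selection reaching 1709 contains exactly 2 supplies.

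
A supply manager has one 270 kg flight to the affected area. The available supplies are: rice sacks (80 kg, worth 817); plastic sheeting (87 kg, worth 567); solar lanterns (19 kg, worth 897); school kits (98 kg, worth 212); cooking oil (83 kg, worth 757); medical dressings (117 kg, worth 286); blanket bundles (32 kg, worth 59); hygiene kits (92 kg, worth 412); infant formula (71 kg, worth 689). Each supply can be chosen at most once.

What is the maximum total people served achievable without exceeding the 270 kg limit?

Ranking by ratio (people served/kg): solar lanterns 47.21, rice sacks 10.21, infant formula 9.70, cooking oil 9.12.
Rice sacks + solar lanterns + cooking oil + infant formula uses 253 of the 270 kg and totals 3160.
Every other selection either busts 270 kg or fails to beat 3160.

3160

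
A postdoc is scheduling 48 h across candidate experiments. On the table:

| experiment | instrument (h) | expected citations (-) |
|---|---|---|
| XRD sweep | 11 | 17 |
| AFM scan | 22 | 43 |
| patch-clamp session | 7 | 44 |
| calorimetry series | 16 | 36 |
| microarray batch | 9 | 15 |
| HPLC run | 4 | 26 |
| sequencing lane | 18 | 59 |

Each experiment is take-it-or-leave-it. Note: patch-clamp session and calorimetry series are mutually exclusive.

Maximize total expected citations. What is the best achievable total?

146

Best packing: AFM scan + patch-clamp session + sequencing lane — 47 h, 146 total.
An exhaustive check of the 128 subsets confirms 146.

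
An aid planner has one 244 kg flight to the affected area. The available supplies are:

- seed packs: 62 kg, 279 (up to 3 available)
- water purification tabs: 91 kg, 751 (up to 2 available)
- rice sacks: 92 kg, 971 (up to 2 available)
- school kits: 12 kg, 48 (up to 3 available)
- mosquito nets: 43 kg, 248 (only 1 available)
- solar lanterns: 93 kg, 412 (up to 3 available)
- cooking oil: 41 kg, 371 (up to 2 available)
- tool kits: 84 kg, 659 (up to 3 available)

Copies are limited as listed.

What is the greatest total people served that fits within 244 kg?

2361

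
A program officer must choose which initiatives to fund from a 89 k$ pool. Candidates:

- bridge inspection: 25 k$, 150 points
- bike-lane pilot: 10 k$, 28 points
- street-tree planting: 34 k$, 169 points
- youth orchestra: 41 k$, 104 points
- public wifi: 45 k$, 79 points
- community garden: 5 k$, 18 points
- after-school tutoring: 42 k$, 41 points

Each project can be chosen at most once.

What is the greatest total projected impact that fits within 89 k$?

365

Best packing: bridge inspection + bike-lane pilot + street-tree planting + community garden — 74 k$, 365 total.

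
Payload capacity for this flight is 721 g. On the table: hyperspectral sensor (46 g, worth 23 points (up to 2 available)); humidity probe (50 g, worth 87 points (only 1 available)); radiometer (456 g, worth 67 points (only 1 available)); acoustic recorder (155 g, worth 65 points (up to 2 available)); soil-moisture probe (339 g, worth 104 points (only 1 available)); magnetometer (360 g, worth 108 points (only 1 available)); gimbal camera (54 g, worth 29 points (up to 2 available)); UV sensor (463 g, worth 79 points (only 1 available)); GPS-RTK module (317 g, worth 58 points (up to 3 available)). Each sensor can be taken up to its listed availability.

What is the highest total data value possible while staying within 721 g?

Filling by ratio: 2×hyperspectral sensor + humidity probe + 2×acoustic recorder + 2×gimbal camera for 321, with 161 g left unused.
The 201 g tied up in hyperspectral sensor and acoustic recorder is better spent on magnetometer — total rises to 341 (719 g).
That's the maximum — no swap from here does better than 341.

341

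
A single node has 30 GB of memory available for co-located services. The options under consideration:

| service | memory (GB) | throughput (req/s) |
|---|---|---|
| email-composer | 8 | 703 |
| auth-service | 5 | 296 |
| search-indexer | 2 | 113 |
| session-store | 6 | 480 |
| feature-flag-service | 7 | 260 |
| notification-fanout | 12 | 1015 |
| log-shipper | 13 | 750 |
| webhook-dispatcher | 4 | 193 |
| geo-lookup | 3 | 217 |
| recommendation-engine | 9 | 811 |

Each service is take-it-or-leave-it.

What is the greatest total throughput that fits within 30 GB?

Taking email-composer + notification-fanout + recommendation-engine: 29 GB used, 2529 in throughput.

2529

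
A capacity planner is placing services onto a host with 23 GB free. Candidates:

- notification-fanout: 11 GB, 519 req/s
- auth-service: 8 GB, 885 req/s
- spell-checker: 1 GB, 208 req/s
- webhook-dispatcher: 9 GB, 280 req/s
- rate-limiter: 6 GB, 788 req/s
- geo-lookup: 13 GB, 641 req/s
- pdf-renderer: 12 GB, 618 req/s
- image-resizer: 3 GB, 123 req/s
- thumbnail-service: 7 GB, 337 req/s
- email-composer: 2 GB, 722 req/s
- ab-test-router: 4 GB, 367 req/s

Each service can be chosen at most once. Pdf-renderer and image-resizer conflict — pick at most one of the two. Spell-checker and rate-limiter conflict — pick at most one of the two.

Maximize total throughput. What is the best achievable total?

Taking auth-service + rate-limiter + image-resizer + email-composer + ab-test-router: 23 GB used, 2885 in throughput.

2885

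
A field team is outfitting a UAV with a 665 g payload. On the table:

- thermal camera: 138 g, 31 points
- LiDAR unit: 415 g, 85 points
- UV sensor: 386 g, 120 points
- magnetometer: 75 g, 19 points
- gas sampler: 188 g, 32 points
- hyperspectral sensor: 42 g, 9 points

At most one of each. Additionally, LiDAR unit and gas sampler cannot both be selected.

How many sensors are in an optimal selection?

4

Optimal total is 179.
One optimal bundle: thermal camera + UV sensor + magnetometer + hyperspectral sensor (641 g).
All optima have 4 sensors.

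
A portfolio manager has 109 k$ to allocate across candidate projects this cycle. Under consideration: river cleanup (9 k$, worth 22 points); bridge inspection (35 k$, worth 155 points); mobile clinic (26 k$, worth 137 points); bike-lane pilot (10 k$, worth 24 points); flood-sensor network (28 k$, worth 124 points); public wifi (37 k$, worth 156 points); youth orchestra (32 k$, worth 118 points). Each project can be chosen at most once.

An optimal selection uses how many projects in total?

4

Best achievable projected impact is 472.
bridge inspection + mobile clinic + bike-lane pilot + public wifi hits 472 at 108 k$.
Every optimal selection uses 4 projects.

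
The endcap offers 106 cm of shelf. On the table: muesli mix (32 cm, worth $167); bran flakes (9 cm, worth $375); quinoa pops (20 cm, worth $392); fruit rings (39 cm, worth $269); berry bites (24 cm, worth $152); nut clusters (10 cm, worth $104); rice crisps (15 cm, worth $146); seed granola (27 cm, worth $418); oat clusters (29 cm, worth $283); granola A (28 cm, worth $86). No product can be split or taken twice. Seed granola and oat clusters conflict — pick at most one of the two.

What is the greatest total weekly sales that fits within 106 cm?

Bran flakes + quinoa pops + berry bites + nut clusters + rice crisps + seed granola uses 105 of the 106 cm and totals 1587.

1587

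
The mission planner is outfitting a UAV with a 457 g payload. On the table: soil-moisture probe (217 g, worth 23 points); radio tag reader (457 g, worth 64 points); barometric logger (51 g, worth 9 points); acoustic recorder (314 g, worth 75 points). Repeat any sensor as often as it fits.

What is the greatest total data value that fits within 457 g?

93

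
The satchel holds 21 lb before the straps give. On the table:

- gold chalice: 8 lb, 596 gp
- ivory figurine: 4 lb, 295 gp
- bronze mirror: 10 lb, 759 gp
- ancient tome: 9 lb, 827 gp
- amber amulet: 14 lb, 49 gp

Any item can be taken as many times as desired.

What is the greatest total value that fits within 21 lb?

1718

The ratio heuristic lands on 2×ancient tome (1654) but leaves 3 lb idle.
Replace ancient tome with gold chalice + ivory figurine: the trade gains 64 net, giving 1718 at 21 lb.
That's the maximum — no swap from here does better than 1718.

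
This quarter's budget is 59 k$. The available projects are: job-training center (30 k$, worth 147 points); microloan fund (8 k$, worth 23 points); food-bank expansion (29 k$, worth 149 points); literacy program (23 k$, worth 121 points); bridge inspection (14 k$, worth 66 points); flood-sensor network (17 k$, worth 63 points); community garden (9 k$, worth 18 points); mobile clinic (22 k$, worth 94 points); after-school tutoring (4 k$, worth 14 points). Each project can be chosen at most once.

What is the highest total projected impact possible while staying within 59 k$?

296

Filling by ratio: food-bank expansion + literacy program + after-school tutoring for 284, with 3 k$ left unused.
The 27 k$ tied up in literacy program and after-school tutoring is better spent on job-training center — total rises to 296 (59 k$).
Every other selection either busts 59 k$ or fails to beat 296.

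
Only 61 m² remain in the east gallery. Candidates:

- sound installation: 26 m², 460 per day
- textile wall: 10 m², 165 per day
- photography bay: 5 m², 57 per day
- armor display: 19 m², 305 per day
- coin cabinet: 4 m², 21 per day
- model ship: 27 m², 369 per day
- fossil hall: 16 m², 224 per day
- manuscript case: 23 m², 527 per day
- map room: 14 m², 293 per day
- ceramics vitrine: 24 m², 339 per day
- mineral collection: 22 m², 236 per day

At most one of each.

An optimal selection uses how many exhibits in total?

4

The maximum expected visitors within 61 m² is 1182.
photography bay + armor display + manuscript case + map room hits 1182 at 61 m².
Any selection reaching 1182 contains exactly 4 exhibits.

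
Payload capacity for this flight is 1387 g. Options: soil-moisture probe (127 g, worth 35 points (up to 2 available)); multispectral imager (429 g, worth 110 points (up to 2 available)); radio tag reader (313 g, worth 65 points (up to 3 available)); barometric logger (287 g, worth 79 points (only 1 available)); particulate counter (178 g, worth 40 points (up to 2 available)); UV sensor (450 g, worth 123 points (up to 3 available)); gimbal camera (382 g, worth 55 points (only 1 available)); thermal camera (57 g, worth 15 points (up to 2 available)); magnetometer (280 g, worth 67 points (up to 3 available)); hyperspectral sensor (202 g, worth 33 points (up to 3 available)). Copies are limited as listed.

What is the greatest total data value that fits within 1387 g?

Taking the top-ratio sensors first gives 2×soil-moisture probe + barometric logger + UV sensor + 2×thermal camera + magnetometer for 369 (1385 g).
Replace soil-moisture probe and thermal camera and magnetometer with UV sensor: the trade gains 6 net, giving 375 at 1371 g.
That's the maximum — no swap from here does better than 375.

375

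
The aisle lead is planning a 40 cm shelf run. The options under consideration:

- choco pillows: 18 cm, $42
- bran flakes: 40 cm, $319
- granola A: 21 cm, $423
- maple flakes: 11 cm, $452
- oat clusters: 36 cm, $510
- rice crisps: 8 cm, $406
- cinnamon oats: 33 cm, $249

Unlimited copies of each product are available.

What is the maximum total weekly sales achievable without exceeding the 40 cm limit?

5×rice crisps uses 40 of the 40 cm and totals 2030.
Every other selection either busts 40 cm or fails to beat 2030.

2030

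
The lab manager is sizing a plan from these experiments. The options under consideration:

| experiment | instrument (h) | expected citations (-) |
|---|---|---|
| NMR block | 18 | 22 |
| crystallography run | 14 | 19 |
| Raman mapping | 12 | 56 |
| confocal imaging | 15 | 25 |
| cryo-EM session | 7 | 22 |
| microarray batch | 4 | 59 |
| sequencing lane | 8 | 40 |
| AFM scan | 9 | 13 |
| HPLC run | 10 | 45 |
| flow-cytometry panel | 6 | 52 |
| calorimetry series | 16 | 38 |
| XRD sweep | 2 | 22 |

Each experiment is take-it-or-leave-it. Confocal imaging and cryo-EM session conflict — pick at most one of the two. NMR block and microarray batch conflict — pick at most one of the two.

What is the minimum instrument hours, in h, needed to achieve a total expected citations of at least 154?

Minimise h subject to total expected citations ≥ 154.
cryo-EM session + microarray batch + flow-cytometry panel + XRD sweep reaches 155 using 19 h.
Any bundle with less than 19 h falls short of 154.

19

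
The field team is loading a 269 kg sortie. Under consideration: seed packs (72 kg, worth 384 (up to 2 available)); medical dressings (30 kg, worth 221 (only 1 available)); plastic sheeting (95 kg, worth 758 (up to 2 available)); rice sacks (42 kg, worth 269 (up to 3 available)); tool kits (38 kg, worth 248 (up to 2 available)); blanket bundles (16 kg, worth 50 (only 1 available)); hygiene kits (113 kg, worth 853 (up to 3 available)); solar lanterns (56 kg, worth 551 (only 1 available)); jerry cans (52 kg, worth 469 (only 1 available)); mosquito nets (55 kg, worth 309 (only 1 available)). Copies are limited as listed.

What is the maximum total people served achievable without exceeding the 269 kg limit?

2162

The ratio heuristic lands on medical dressings + plastic sheeting + blanket bundles + solar lanterns + jerry cans (2049) but leaves 20 kg idle.
Replace medical dressings and blanket bundles and jerry cans with hygiene kits: the trade gains 113 net, giving 2162 at 264 kg.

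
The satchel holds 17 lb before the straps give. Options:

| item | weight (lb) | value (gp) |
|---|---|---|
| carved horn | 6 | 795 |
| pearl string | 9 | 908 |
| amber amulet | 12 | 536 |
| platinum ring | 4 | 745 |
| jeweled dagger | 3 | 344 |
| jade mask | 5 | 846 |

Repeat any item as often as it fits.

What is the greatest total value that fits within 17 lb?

3081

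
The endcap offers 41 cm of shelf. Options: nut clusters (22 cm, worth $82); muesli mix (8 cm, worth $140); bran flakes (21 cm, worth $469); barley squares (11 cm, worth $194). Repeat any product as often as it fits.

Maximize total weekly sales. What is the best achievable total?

803

The ratio ordering already packs tightly: muesli mix + bran flakes + barley squares, 40 cm, 803.
Nothing else within 41 cm beats 803.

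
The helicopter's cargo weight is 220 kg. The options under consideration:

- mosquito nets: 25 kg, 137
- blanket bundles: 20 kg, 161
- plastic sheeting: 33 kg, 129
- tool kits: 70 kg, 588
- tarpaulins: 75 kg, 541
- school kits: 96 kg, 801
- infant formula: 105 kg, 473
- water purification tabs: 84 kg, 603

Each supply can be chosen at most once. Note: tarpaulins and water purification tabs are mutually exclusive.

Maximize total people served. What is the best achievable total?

Mosquito nets + blanket bundles + tool kits + school kits uses 211 of the 220 kg and totals 1687.

1687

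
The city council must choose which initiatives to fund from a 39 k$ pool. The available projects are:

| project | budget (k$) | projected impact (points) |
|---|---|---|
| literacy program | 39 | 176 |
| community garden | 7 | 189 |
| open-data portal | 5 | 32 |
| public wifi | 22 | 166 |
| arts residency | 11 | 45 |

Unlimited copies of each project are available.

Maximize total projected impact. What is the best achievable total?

945

Density check — community garden 27.00, public wifi 7.55, open-data portal 6.40 are the best per k$.
5×community garden uses 35 of the 39 k$ and totals 945.
That's the maximum — no swap from here does better than 945.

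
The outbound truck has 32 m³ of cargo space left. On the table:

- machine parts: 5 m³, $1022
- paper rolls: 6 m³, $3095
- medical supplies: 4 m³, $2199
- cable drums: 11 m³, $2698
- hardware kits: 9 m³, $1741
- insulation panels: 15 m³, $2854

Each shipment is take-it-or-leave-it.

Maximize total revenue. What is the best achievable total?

A density-first pass picks machine parts + paper rolls + medical supplies + cable drums — 9014 at 26 m³.
Replace machine parts with hardware kits: the trade gains 719 net, giving 9733 at 30 m³.

9733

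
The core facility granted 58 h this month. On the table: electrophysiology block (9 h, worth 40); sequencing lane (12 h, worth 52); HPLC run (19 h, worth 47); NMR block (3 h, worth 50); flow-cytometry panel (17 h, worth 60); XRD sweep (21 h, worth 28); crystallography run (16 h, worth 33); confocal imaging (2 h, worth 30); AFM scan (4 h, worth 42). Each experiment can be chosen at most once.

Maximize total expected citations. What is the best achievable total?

Taking the top-ratio experiments first gives electrophysiology block + sequencing lane + NMR block + flow-cytometry panel + confocal imaging + AFM scan for 274 (47 h).
Replace electrophysiology block with HPLC run: the trade gains 7 net, giving 281 at 57 h.
Runner-up electrophysiology block + sequencing lane + NMR block + flow-cytometry panel + confocal imaging + AFM scan tops out at 274.

281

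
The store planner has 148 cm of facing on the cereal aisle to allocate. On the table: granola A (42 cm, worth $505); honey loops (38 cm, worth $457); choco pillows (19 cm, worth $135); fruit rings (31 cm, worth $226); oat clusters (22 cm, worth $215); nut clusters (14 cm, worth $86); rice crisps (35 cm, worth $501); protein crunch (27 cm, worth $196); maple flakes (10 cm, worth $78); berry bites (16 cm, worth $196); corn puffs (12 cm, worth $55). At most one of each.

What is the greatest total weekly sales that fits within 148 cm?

Density check — rice crisps 14.31, berry bites 12.25, honey loops 12.03 are the best per cm.
Greedy by ratio would take granola A + honey loops + rice crisps + maple flakes + berry bites: 141 cm used, total 1737.
Replace berry bites with oat clusters: the trade gains 19 net, giving 1756 at 147 cm.

1756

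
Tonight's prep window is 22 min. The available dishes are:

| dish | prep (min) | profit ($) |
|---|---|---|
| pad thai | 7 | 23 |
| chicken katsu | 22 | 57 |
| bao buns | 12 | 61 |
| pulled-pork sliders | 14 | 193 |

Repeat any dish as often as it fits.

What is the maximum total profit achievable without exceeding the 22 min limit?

216

The ratio ordering already packs tightly: pad thai + pulled-pork sliders, 21 min, 216.
The spare 1 min is too small for any remaining dish, and no exchange beats 216.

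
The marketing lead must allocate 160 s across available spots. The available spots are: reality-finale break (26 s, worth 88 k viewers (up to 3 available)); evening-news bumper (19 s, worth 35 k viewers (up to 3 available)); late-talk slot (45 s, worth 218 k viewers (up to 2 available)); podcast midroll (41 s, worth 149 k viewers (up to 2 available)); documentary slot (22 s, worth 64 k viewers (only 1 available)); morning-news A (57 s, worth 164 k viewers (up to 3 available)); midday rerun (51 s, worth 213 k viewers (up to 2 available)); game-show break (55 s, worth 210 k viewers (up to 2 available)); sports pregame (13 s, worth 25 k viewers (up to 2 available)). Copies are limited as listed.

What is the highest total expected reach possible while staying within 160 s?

684

Filling by ratio: 2×late-talk slot + midday rerun + sports pregame for 674, with 6 s left unused.
Dropping sports pregame frees 13 s; slotting in evening-news bumper (19 s) lifts the total to 684 at 160 s.
Every other selection either busts 160 s or exceeds an availability limit or fails to beat 684.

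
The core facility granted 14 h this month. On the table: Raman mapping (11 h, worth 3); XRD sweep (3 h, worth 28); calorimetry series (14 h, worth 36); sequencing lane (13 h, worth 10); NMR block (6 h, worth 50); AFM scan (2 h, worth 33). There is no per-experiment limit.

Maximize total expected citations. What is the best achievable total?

231

By expected citations per h: AFM scan 16.50, XRD sweep 9.33, NMR block 8.33, calorimetry series 2.57 lead.
Taking 7×AFM scan: 14 h used, 231 in expected citations.
That's the maximum — no swap from here does better than 231.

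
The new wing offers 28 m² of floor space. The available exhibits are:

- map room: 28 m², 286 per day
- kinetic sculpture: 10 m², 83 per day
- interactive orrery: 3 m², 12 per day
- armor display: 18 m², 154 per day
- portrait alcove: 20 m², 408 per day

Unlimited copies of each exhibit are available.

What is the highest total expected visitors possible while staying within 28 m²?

432

Density check — portrait alcove 20.40, map room 10.21, armor display 8.56, kinetic sculpture 8.30 are the best per m².
Taking 2×interactive orrery + portrait alcove: 26 m² used, 432 in expected visitors.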